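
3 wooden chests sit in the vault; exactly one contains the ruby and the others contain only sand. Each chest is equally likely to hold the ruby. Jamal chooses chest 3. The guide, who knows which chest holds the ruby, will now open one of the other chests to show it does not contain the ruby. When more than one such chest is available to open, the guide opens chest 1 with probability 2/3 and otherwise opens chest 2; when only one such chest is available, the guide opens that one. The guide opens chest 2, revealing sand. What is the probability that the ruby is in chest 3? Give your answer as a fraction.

Apply Bayes' rule, conditioning on where the ruby actually is.
If it is in chest 1 (prior 1/3): only chest 2 is available, probability 1; weight (1/3)·1 = 1/3.
If it is in chest 2 (prior 1/3): the guide opened chest 2, so this case is ruled out; weight (1/3)·0 = 0.
If it is in chest 3 (prior 1/3): chest 1 is available but not opened, probability 1/3; weight (1/3)·(1/3) = 1/9.
The weights sum to 4/9.
So P(the ruby in chest 3 | the guide opened chest 2) = (1/9) / (4/9) = 1/4.

1/4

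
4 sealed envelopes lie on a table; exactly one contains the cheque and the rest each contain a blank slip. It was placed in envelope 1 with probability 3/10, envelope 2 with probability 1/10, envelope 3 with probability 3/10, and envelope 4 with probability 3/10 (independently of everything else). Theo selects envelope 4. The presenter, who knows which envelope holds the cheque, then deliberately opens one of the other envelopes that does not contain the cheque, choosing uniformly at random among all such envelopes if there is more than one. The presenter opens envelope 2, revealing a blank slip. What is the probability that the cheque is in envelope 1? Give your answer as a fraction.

3/8

Apply Bayes' rule, conditioning on where the cheque actually is.
If it is in either of envelopes 1 and 3 (prior 3/10 each): the presenter has 2 equally likely choices, so probability 1/2; weight (3/10)·(1/2) = 3/20 each.
If it is in envelope 2 (prior 1/10): the presenter opened envelope 2, so this case is ruled out; weight (1/10)·0 = 0.
If it is in envelope 4 (prior 3/10): the presenter has 3 equally likely choices, so probability 1/3; weight (3/10)·(1/3) = 1/10.
The weights sum to 2/5.
So P(the cheque in envelope 1 | the presenter opened envelope 2) = (3/20) / (2/5) = 3/8.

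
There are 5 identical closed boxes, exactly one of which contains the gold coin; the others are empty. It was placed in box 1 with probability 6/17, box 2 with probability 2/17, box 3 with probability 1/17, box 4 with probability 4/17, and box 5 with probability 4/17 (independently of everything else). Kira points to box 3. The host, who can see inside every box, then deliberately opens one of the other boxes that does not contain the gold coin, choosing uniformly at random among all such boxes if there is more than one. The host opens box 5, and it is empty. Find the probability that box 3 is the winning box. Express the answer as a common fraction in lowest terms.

1/17

Apply Bayes' rule, conditioning on where the gold coin actually is.
If it is in box 1 (prior 6/17): the host has 3 equally likely choices, so probability 1/3; weight (6/17)·(1/3) = 2/17.
If it is in box 2 (prior 2/17): the host has 3 equally likely choices, so probability 1/3; weight (2/17)·(1/3) = 2/51.
If it is in box 3 (prior 1/17): the host has 4 equally likely choices, so probability 1/4; weight (1/17)·(1/4) = 1/68.
If it is in box 4 (prior 4/17): the host has 3 equally likely choices, so probability 1/3; weight (4/17)·(1/3) = 4/51.
If it is in box 5 (prior 4/17): the host opened box 5, so this case is ruled out; weight (4/17)·0 = 0.
The weights sum to 1/4.
So P(the gold coin in box 3 | the host opened box 5) = (1/68) / (1/4) = 1/17.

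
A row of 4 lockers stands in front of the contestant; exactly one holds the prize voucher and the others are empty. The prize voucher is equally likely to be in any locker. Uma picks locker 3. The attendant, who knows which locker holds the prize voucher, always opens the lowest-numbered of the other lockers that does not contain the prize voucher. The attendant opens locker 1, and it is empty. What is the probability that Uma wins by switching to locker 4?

1/3

Consider each possible location of the prize voucher in turn.
If it is in locker 1 (prior 1/4): the attendant opened locker 1, so this case is ruled out; weight (1/4)·0 = 0.
If it is in any of lockers 2, 3, and 4 (prior 1/4 each): locker 1 is the lowest-numbered option available, probability 1; weight (1/4)·1 = 1/4 each.
The weights sum to 3/4.
So P(the prize voucher in locker 4 | the attendant opened locker 1) = (1/4) / (3/4) = 1/3.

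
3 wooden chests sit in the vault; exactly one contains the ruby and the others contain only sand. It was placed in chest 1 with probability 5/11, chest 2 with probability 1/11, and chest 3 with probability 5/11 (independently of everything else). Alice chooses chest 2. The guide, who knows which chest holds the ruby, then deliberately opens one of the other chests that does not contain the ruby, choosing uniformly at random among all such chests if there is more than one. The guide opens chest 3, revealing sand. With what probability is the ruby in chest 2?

Consider each possible location of the ruby in turn.
If it is in chest 1 (prior 5/11): the guide has no choice, probability 1; weight (5/11)·1 = 5/11.
If it is in chest 2 (prior 1/11): the guide has 2 equally likely choices, so probability 1/2; weight (1/11)·(1/2) = 1/22.
If it is in chest 3 (prior 5/11): the guide opened chest 3, so this case is ruled out; weight (5/11)·0 = 0.
The weights sum to 1/2.
So P(the ruby in chest 2 | the guide opened chest 3) = (1/22) / (1/2) = 1/11.

1/11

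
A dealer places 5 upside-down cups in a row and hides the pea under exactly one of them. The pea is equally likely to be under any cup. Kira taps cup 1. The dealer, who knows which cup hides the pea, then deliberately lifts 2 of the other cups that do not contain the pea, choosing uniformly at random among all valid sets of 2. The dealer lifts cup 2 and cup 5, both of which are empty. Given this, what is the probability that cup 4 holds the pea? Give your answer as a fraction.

Consider each possible location of the pea in turn.
If it is under cup 1 (prior 1/5): the dealer has 6 equally likely choices, so probability 1/6; weight (1/5)·(1/6) = 1/30.
If it is under either of cups 2 and 5 (prior 1/5 each): that cup was opened and seen not to hold the prize — ruled out; weight (1/5)·0 = 0 each.
If it is under either of cups 3 and 4 (prior 1/5 each): the dealer has 3 equally likely choices, so probability 1/3; weight (1/5)·(1/3) = 1/15 each.
The weights sum to 1/6.
So P(the pea under cup 4 | the dealer opened cup 2 and cup 5) = (1/15) / (1/6) = 2/5.

2/5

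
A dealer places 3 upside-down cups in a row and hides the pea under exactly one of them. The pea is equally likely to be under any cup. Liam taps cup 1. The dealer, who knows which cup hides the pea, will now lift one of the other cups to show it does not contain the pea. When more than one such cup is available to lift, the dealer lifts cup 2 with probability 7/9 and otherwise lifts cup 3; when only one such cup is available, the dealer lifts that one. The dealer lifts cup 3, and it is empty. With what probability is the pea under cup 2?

Consider each possible location of the pea in turn.
If it is under cup 1 (prior 1/3): cup 2 is available but not opened, probability 2/9; weight (1/3)·(2/9) = 2/27.
If it is under cup 2 (prior 1/3): only cup 3 is available, probability 1; weight (1/3)·1 = 1/3.
If it is under cup 3 (prior 1/3): the dealer opened cup 3, so this case is ruled out; weight (1/3)·0 = 0.
The weights sum to 11/27.
So P(the pea under cup 2 | the dealer opened cup 3) = (1/3) / (11/27) = 9/11.

9/11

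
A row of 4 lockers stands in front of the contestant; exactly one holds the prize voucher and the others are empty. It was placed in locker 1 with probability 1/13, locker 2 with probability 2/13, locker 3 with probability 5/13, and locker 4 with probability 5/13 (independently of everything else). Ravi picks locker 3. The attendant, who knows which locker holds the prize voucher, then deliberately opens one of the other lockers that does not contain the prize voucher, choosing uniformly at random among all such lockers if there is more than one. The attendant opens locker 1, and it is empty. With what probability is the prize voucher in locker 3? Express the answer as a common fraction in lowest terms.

10/31

Consider each possible location of the prize voucher in turn.
If it is in locker 1 (prior 1/13): the attendant opened locker 1, so this case is ruled out; weight (1/13)·0 = 0.
If it is in locker 2 (prior 2/13): the attendant has 2 equally likely choices, so probability 1/2; weight (2/13)·(1/2) = 1/13.
If it is in locker 3 (prior 5/13): the attendant has 3 equally likely choices, so probability 1/3; weight (5/13)·(1/3) = 5/39.
If it is in locker 4 (prior 5/13): the attendant has 2 equally likely choices, so probability 1/2; weight (5/13)·(1/2) = 5/26.
The weights sum to 31/78.
So P(the prize voucher in locker 3 | the attendant opened locker 1) = (5/39) / (31/78) = 10/31.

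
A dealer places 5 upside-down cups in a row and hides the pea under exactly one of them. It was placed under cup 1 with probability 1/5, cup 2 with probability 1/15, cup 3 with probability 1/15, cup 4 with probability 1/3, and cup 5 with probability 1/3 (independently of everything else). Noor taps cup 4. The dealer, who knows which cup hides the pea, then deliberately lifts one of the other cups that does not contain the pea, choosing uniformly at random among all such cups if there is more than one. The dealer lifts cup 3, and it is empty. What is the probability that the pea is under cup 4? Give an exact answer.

5/17

Condition on the true location of the pea.
If it is under cup 1 (prior 1/5): the dealer has 3 equally likely choices, so probability 1/3; weight (1/5)·(1/3) = 1/15.
If it is under cup 2 (prior 1/15): the dealer has 3 equally likely choices, so probability 1/3; weight (1/15)·(1/3) = 1/45.
If it is under cup 3 (prior 1/15): the dealer opened cup 3, so this case is ruled out; weight (1/15)·0 = 0.
If it is under cup 4 (prior 1/3): the dealer has 4 equally likely choices, so probability 1/4; weight (1/3)·(1/4) = 1/12.
If it is under cup 5 (prior 1/3): the dealer has 3 equally likely choices, so probability 1/3; weight (1/3)·(1/3) = 1/9.
The weights sum to 17/60.
So P(the pea under cup 4 | the dealer opened cup 3) = (1/12) / (17/60) = 5/17.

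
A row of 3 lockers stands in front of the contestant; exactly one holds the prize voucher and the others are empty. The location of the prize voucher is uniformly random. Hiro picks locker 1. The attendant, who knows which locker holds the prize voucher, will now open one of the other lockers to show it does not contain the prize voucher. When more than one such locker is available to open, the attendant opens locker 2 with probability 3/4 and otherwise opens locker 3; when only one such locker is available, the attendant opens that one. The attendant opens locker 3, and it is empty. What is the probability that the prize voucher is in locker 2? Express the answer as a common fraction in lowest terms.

4/5

Condition on the true location of the prize voucher.
If it is in locker 1 (prior 1/3): locker 2 is available but not opened, probability 1/4; weight (1/3)·(1/4) = 1/12.
If it is in locker 2 (prior 1/3): only locker 3 is available, probability 1; weight (1/3)·1 = 1/3.
If it is in locker 3 (prior 1/3): the attendant opened locker 3, so this case is ruled out; weight (1/3)·0 = 0.
The weights sum to 5/12.
So P(the prize voucher in locker 2 | the attendant opened locker 3) = (1/3) / (5/12) = 4/5.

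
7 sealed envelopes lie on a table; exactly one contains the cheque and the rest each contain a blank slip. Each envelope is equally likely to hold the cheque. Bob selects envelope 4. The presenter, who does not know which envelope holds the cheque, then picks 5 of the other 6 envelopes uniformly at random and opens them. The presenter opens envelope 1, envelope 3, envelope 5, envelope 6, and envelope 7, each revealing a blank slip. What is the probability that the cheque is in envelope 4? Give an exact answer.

1/2

Condition on the true location of the cheque.
If it is in any of envelopes 1, 3, 5, 6, and 7 (prior 1/7 each): that envelope was opened and seen not to hold the prize — ruled out; weight (1/7)·0 = 0 each.
If it is in either of envelopes 2 and 4 (prior 1/7 each): the presenter picks exactly this set with probability 1/6 regardless, and none is the prize; weight (1/7)·(1/6) = 1/42 each.
The weights sum to 1/21.
So P(the cheque in envelope 4 | the presenter opened envelope 1, envelope 3, envelope 5, envelope 6, and envelope 7) = (1/42) / (1/21) = 1/2.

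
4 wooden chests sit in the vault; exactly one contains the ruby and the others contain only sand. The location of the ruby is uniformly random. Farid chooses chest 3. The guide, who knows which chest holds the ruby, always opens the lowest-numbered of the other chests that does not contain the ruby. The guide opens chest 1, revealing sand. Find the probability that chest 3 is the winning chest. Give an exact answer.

Consider each possible location of the ruby in turn.
If it is in chest 1 (prior 1/4): the guide opened chest 1, so this case is ruled out; weight (1/4)·0 = 0.
If it is in any of chests 2, 3, and 4 (prior 1/4 each): chest 1 is the lowest-numbered option available, probability 1; weight (1/4)·1 = 1/4 each.
The weights sum to 3/4.
So P(the ruby in chest 3 | the guide opened chest 1) = (1/4) / (3/4) = 1/3.

1/3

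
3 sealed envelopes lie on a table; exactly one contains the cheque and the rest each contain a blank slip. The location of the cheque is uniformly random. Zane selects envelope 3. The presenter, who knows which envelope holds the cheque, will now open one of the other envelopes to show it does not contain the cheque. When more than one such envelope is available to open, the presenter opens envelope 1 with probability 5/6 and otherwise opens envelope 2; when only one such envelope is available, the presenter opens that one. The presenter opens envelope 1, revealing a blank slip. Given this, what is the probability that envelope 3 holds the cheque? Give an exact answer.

Apply Bayes' rule, conditioning on where the cheque actually is.
If it is in envelope 1 (prior 1/3): the presenter opened envelope 1, so this case is ruled out; weight (1/3)·0 = 0.
If it is in envelope 2 (prior 1/3): only envelope 1 is available, probability 1; weight (1/3)·1 = 1/3.
If it is in envelope 3 (prior 1/3): envelope 1 is available, opened with probability 5/6; weight (1/3)·(5/6) = 5/18.
The weights sum to 11/18.
So P(the cheque in envelope 3 | the presenter opened envelope 1) = (5/18) / (11/18) = 5/11.

5/11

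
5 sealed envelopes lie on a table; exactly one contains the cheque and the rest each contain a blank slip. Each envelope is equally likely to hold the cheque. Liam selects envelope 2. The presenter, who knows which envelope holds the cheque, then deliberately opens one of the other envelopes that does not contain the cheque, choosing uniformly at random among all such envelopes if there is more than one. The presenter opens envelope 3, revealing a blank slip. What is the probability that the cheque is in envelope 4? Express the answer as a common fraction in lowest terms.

4/15

Condition on the true location of the cheque.
If it is in any of envelopes 1, 4, and 5 (prior 1/5 each): the presenter has 3 equally likely choices, so probability 1/3; weight (1/5)·(1/3) = 1/15 each.
If it is in envelope 2 (prior 1/5): the presenter has 4 equally likely choices, so probability 1/4; weight (1/5)·(1/4) = 1/20.
If it is in envelope 3 (prior 1/5): the presenter opened envelope 3, so this case is ruled out; weight (1/5)·0 = 0.
The weights sum to 1/4.
So P(the cheque in envelope 4 | the presenter opened envelope 3) = (1/15) / (1/4) = 4/15.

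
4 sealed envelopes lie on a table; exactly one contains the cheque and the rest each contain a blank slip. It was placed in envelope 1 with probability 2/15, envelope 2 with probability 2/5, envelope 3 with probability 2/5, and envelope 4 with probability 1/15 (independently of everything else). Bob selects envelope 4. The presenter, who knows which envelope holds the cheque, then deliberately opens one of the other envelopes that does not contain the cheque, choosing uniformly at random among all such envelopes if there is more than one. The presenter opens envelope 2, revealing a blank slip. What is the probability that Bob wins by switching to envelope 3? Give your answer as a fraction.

Condition on the true location of the cheque.
If it is in envelope 1 (prior 2/15): the presenter has 2 equally likely choices, so probability 1/2; weight (2/15)·(1/2) = 1/15.
If it is in envelope 2 (prior 2/5): the presenter opened envelope 2, so this case is ruled out; weight (2/5)·0 = 0.
If it is in envelope 3 (prior 2/5): the presenter has 2 equally likely choices, so probability 1/2; weight (2/5)·(1/2) = 1/5.
If it is in envelope 4 (prior 1/15): the presenter has 3 equally likely choices, so probability 1/3; weight (1/15)·(1/3) = 1/45.
The weights sum to 13/45.
So P(the cheque in envelope 3 | the presenter opened envelope 2) = (1/5) / (13/45) = 9/13.

9/13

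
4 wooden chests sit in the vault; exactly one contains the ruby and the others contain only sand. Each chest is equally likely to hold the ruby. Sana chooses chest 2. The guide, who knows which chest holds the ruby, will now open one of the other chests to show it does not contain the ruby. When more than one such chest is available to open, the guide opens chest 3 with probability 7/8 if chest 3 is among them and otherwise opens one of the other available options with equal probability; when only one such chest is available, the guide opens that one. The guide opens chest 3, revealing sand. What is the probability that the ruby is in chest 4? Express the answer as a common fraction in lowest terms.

1/3

Apply Bayes' rule, conditioning on where the ruby actually is.
If it is in any of chests 1, 2, and 4 (prior 1/4 each): chest 3 is available, opened with probability 7/8; weight (1/4)·(7/8) = 7/32 each.
If it is in chest 3 (prior 1/4): the guide opened chest 3, so this case is ruled out; weight (1/4)·0 = 0.
The weights sum to 21/32.
So P(the ruby in chest 4 | the guide opened chest 3) = (7/32) / (21/32) = 1/3.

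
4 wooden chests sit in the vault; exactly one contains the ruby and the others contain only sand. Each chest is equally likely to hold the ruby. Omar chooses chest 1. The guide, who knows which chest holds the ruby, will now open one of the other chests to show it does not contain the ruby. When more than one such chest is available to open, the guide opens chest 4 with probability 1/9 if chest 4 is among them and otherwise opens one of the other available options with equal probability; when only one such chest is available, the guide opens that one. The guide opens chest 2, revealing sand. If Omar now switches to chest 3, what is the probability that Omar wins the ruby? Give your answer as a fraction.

Condition on the true location of the ruby.
If it is in chest 1 (prior 1/4): chest 4 is available but not opened; chest 2 gets probability (1 − 1/9)/2 = 4/9; weight (1/4)·(4/9) = 1/9.
If it is in chest 2 (prior 1/4): the guide opened chest 2, so this case is ruled out; weight (1/4)·0 = 0.
If it is in chest 3 (prior 1/4): chest 4 is available but not opened, probability 8/9; weight (1/4)·(8/9) = 2/9.
If it is in chest 4 (prior 1/4): chest 4 holds the prize so is unavailable; the guide chooses uniformly among the 2 others, probability 1/2; weight (1/4)·(1/2) = 1/8.
The weights sum to 11/24.
So P(the ruby in chest 3 | the guide opened chest 2) = (2/9) / (11/24) = 16/33.

16/33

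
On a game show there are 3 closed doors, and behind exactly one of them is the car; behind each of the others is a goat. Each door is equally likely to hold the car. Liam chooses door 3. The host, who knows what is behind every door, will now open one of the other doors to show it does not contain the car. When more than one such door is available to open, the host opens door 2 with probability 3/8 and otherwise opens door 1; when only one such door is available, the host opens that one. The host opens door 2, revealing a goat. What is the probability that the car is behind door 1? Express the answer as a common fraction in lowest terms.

8/11

Condition on the true location of the car.
If it is behind door 1 (prior 1/3): only door 2 is available, probability 1; weight (1/3)·1 = 1/3.
If it is behind door 2 (prior 1/3): the host opened door 2, so this case is ruled out; weight (1/3)·0 = 0.
If it is behind door 3 (prior 1/3): door 2 is available, opened with probability 3/8; weight (1/3)·(3/8) = 1/8.
The weights sum to 11/24.
So P(the car behind door 1 | the host opened door 2) = (1/3) / (11/24) = 8/11.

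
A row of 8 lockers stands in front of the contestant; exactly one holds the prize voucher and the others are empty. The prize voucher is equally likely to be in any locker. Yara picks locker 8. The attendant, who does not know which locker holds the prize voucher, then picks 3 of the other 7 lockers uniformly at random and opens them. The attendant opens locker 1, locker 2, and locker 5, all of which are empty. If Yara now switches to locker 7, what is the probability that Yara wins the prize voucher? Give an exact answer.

1/5

Because the attendant chose which lockers to open without knowing where the prize voucher is, the choice is independent of the prize location. Learning that none of the 3 opened lockers holds the prize voucher simply rules out those 3 locations and leaves the remaining 5 lockers still equally likely by symmetry.
So P(the prize voucher in locker 7) = 1/5.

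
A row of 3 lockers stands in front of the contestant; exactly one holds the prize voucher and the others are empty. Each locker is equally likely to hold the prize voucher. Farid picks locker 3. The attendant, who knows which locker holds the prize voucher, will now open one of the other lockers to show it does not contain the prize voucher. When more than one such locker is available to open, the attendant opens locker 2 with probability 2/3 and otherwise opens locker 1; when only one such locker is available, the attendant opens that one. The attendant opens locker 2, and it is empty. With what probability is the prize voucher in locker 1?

3/5

Condition on the true location of the prize voucher.
If it is in locker 1 (prior 1/3): only locker 2 is available, probability 1; weight (1/3)·1 = 1/3.
If it is in locker 2 (prior 1/3): the attendant opened locker 2, so this case is ruled out; weight (1/3)·0 = 0.
If it is in locker 3 (prior 1/3): locker 2 is available, opened with probability 2/3; weight (1/3)·(2/3) = 2/9.
The weights sum to 5/9.
So P(the prize voucher in locker 1 | the attendant opened locker 2) = (1/3) / (5/9) = 3/5.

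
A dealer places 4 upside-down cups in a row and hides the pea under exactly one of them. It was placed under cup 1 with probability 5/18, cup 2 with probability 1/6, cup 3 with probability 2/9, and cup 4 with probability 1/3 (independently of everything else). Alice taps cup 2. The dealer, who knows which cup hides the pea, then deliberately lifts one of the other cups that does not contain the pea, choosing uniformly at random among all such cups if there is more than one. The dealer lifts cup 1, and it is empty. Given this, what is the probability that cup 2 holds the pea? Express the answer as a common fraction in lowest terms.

Apply Bayes' rule, conditioning on where the pea actually is.
If it is under cup 1 (prior 5/18): the dealer opened cup 1, so this case is ruled out; weight (5/18)·0 = 0.
If it is under cup 2 (prior 1/6): the dealer has 3 equally likely choices, so probability 1/3; weight (1/6)·(1/3) = 1/18.
If it is under cup 3 (prior 2/9): the dealer has 2 equally likely choices, so probability 1/2; weight (2/9)·(1/2) = 1/9.
If it is under cup 4 (prior 1/3): the dealer has 2 equally likely choices, so probability 1/2; weight (1/3)·(1/2) = 1/6.
The weights sum to 1/3.
So P(the pea under cup 2 | the dealer opened cup 1) = (1/18) / (1/3) = 1/6.

1/6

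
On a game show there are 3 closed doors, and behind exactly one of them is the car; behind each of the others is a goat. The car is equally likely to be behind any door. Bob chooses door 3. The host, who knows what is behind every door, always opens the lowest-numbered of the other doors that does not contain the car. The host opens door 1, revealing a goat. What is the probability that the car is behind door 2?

1/2

Consider each possible location of the car in turn.
If it is behind door 1 (prior 1/3): the host opened door 1, so this case is ruled out; weight (1/3)·0 = 0.
If it is behind either of doors 2 and 3 (prior 1/3 each): door 1 is the lowest-numbered option available, probability 1; weight (1/3)·1 = 1/3 each.
The weights sum to 2/3.
So P(the car behind door 2 | the host opened door 1) = (1/3) / (2/3) = 1/2.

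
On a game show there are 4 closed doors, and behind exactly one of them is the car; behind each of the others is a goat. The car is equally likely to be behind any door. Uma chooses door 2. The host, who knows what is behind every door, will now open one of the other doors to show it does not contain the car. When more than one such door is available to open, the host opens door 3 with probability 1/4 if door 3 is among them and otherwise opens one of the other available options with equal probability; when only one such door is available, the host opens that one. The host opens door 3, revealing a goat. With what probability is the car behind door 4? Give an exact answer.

Condition on the true location of the car.
If it is behind any of doors 1, 2, and 4 (prior 1/4 each): door 3 is available, opened with probability 1/4; weight (1/4)·(1/4) = 1/16 each.
If it is behind door 3 (prior 1/4): the host opened door 3, so this case is ruled out; weight (1/4)·0 = 0.
The weights sum to 3/16.
So P(the car behind door 4 | the host opened door 3) = (1/16) / (3/16) = 1/3.

1/3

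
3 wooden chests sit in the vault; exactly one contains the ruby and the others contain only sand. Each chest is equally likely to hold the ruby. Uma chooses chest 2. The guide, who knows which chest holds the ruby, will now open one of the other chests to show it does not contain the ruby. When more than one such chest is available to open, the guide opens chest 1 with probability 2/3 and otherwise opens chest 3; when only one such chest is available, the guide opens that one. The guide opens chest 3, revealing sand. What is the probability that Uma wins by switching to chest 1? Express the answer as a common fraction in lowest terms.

3/4

Apply Bayes' rule, conditioning on where the ruby actually is.
If it is in chest 1 (prior 1/3): only chest 3 is available, probability 1; weight (1/3)·1 = 1/3.
If it is in chest 2 (prior 1/3): chest 1 is available but not opened, probability 1/3; weight (1/3)·(1/3) = 1/9.
If it is in chest 3 (prior 1/3): the guide opened chest 3, so this case is ruled out; weight (1/3)·0 = 0.
The weights sum to 4/9.
So P(the ruby in chest 1 | the guide opened chest 3) = (1/3) / (4/9) = 3/4.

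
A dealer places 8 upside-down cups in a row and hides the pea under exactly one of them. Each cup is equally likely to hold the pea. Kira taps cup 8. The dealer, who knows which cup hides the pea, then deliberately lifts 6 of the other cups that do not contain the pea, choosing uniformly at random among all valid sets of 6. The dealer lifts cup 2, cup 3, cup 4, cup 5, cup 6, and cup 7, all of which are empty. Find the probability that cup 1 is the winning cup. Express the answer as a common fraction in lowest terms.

7/8

Condition on the true location of the pea.
If it is under cup 1 (prior 1/8): the dealer has no choice, probability 1; weight (1/8)·1 = 1/8.
If it is under any of cups 2, 3, 4, 5, 6, and 7 (prior 1/8 each): that cup was opened and seen not to hold the prize — ruled out; weight (1/8)·0 = 0 each.
If it is under cup 8 (prior 1/8): the dealer has 7 equally likely choices, so probability 1/7; weight (1/8)·(1/7) = 1/56.
The weights sum to 1/7.
So P(the pea under cup 1 | the dealer opened cup 2, cup 3, cup 4, cup 5, cup 6, and cup 7) = (1/8) / (1/7) = 7/8.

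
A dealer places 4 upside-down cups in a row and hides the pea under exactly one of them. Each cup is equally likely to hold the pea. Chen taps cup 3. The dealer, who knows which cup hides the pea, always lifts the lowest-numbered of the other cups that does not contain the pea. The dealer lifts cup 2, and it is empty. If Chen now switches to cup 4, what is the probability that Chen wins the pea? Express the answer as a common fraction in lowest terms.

Condition on the true location of the pea.
If it is under cup 1 (prior 1/4): cup 2 is the lowest-numbered option available, probability 1; weight (1/4)·1 = 1/4.
If it is under cup 2 (prior 1/4): the dealer opened cup 2, so this case is ruled out; weight (1/4)·0 = 0.
If it is under either of cups 3 and 4 (prior 1/4 each): the dealer would have opened cup 1 instead, probability 0; weight (1/4)·0 = 0 each.
The weights sum to 1/4.
So P(the pea under cup 4 | the dealer opened cup 2) = 0 / (1/4) = 0.

0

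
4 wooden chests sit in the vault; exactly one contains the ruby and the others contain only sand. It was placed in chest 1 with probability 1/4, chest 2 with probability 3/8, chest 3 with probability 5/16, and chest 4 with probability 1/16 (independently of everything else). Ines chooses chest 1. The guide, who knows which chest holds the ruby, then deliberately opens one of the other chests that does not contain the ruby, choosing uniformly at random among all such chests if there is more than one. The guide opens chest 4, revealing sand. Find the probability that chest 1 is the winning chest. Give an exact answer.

Consider each possible location of the ruby in turn.
If it is in chest 1 (prior 1/4): the guide has 3 equally likely choices, so probability 1/3; weight (1/4)·(1/3) = 1/12.
If it is in chest 2 (prior 3/8): the guide has 2 equally likely choices, so probability 1/2; weight (3/8)·(1/2) = 3/16.
If it is in chest 3 (prior 5/16): the guide has 2 equally likely choices, so probability 1/2; weight (5/16)·(1/2) = 5/32.
If it is in chest 4 (prior 1/16): the guide opened chest 4, so this case is ruled out; weight (1/16)·0 = 0.
The weights sum to 41/96.
So P(the ruby in chest 1 | the guide opened chest 4) = (1/12) / (41/96) = 8/41.

8/41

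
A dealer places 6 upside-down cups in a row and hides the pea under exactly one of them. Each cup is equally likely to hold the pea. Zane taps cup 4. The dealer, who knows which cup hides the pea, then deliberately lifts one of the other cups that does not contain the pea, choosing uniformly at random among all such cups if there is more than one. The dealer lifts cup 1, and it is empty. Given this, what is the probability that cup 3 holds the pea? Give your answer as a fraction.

5/24

Condition on the true location of the pea.
If it is under cup 1 (prior 1/6): the dealer opened cup 1, so this case is ruled out; weight (1/6)·0 = 0.
If it is under any of cups 2, 3, 5, and 6 (prior 1/6 each): the dealer has 4 equally likely choices, so probability 1/4; weight (1/6)·(1/4) = 1/24 each.
If it is under cup 4 (prior 1/6): the dealer has 5 equally likely choices, so probability 1/5; weight (1/6)·(1/5) = 1/30.
The weights sum to 1/5.
So P(the pea under cup 3 | the dealer opened cup 1) = (1/24) / (1/5) = 5/24.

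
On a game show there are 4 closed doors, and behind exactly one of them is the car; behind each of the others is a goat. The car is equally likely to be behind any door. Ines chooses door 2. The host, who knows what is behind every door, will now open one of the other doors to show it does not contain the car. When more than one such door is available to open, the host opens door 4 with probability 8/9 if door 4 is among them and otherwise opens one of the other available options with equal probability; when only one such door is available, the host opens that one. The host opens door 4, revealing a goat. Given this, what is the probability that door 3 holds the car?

1/3

Condition on the true location of the car.
If it is behind any of doors 1, 2, and 3 (prior 1/4 each): door 4 is available, opened with probability 8/9; weight (1/4)·(8/9) = 2/9 each.
If it is behind door 4 (prior 1/4): the host opened door 4, so this case is ruled out; weight (1/4)·0 = 0.
The weights sum to 2/3.
So P(the car behind door 3 | the host opened door 4) = (2/9) / (2/3) = 1/3.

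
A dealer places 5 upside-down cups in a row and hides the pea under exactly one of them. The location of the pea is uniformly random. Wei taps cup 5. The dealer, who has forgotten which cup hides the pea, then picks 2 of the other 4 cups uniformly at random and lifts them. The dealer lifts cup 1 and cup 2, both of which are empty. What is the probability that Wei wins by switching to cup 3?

1/3

Because the dealer chose which cups to lift without knowing where the pea is, the choice is independent of the prize location. Learning that none of the 2 opened cups holds the pea simply rules out those 2 locations and leaves the remaining 3 cups still equally likely by symmetry.
So P(the pea under cup 3) = 1/3.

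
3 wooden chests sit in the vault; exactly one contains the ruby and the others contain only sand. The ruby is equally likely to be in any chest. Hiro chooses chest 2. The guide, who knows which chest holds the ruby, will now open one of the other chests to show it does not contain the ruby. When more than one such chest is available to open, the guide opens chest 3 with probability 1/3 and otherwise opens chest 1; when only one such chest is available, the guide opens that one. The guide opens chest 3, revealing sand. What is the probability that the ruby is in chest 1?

Apply Bayes' rule, conditioning on where the ruby actually is.
If it is in chest 1 (prior 1/3): only chest 3 is available, probability 1; weight (1/3)·1 = 1/3.
If it is in chest 2 (prior 1/3): chest 3 is available, opened with probability 1/3; weight (1/3)·(1/3) = 1/9.
If it is in chest 3 (prior 1/3): the guide opened chest 3, so this case is ruled out; weight (1/3)·0 = 0.
The weights sum to 4/9.
So P(the ruby in chest 1 | the guide opened chest 3) = (1/3) / (4/9) = 3/4.

3/4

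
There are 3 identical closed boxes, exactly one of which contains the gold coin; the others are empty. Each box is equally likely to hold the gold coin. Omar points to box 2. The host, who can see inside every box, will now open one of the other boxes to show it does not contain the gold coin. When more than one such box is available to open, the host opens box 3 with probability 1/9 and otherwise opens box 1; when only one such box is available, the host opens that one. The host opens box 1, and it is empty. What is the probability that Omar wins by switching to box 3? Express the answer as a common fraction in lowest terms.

Condition on the true location of the gold coin.
If it is in box 1 (prior 1/3): the host opened box 1, so this case is ruled out; weight (1/3)·0 = 0.
If it is in box 2 (prior 1/3): box 3 is available but not opened, probability 8/9; weight (1/3)·(8/9) = 8/27.
If it is in box 3 (prior 1/3): only box 1 is available, probability 1; weight (1/3)·1 = 1/3.
The weights sum to 17/27.
So P(the gold coin in box 3 | the host opened box 1) = (1/3) / (17/27) = 9/17.

9/17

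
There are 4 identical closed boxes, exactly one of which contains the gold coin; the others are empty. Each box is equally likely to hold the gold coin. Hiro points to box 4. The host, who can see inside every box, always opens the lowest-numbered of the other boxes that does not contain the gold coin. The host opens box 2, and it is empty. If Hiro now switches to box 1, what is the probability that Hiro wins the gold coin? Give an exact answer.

Consider each possible location of the gold coin in turn.
If it is in box 1 (prior 1/4): box 2 is the lowest-numbered option available, probability 1; weight (1/4)·1 = 1/4.
If it is in box 2 (prior 1/4): the host opened box 2, so this case is ruled out; weight (1/4)·0 = 0.
If it is in either of boxes 3 and 4 (prior 1/4 each): the host would have opened box 1 instead, probability 0; weight (1/4)·0 = 0 each.
The weights sum to 1/4.
So P(the gold coin in box 1 | the host opened box 2) = (1/4) / (1/4) = 1.

1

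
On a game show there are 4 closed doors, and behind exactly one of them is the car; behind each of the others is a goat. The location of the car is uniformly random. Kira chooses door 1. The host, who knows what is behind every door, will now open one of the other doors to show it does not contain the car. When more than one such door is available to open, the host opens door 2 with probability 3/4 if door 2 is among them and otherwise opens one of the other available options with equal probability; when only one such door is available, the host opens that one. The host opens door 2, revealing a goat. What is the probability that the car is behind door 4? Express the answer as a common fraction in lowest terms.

Condition on the true location of the car.
If it is behind any of doors 1, 3, and 4 (prior 1/4 each): door 2 is available, opened with probability 3/4; weight (1/4)·(3/4) = 3/16 each.
If it is behind door 2 (prior 1/4): the host opened door 2, so this case is ruled out; weight (1/4)·0 = 0.
The weights sum to 9/16.
So P(the car behind door 4 | the host opened door 2) = (3/16) / (9/16) = 1/3.

1/3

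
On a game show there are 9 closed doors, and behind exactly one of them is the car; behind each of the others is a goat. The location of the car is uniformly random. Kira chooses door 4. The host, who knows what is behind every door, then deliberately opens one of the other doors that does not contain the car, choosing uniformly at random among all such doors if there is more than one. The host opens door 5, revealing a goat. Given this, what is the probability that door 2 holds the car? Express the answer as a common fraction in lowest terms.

Consider each possible location of the car in turn.
If it is behind any of doors 1, 2, 3, 6, 7, 8, and 9 (prior 1/9 each): the host has 7 equally likely choices, so probability 1/7; weight (1/9)·(1/7) = 1/63 each.
If it is behind door 4 (prior 1/9): the host has 8 equally likely choices, so probability 1/8; weight (1/9)·(1/8) = 1/72.
If it is behind door 5 (prior 1/9): the host opened door 5, so this case is ruled out; weight (1/9)·0 = 0.
The weights sum to 1/8.
So P(the car behind door 2 | the host opened door 5) = (1/63) / (1/8) = 8/63.

8/63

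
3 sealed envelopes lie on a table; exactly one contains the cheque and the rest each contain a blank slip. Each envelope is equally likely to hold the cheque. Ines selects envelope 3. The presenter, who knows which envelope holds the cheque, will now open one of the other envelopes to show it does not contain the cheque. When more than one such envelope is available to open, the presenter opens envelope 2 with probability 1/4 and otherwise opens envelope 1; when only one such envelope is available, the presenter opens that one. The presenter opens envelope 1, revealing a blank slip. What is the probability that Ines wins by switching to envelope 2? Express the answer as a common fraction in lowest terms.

4/7

Apply Bayes' rule, conditioning on where the cheque actually is.
If it is in envelope 1 (prior 1/3): the presenter opened envelope 1, so this case is ruled out; weight (1/3)·0 = 0.
If it is in envelope 2 (prior 1/3): only envelope 1 is available, probability 1; weight (1/3)·1 = 1/3.
If it is in envelope 3 (prior 1/3): envelope 2 is available but not opened, probability 3/4; weight (1/3)·(3/4) = 1/4.
The weights sum to 7/12.
So P(the cheque in envelope 2 | the presenter opened envelope 1) = (1/3) / (7/12) = 4/7.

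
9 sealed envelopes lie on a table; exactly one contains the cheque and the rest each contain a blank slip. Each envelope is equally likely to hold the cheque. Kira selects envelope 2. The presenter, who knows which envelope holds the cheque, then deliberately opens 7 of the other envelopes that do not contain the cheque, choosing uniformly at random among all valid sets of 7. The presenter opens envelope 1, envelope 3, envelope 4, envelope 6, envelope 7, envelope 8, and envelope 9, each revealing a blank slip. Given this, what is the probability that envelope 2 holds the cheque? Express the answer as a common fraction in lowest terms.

1/9

Condition on the true location of the cheque.
If it is in any of envelopes 1, 3, 4, 6, 7, 8, and 9 (prior 1/9 each): that envelope was opened and seen not to hold the prize — ruled out; weight (1/9)·0 = 0 each.
If it is in envelope 2 (prior 1/9): the presenter has 8 equally likely choices, so probability 1/8; weight (1/9)·(1/8) = 1/72.
If it is in envelope 5 (prior 1/9): the presenter has no choice, probability 1; weight (1/9)·1 = 1/9.
The weights sum to 1/8.
So P(the cheque in envelope 2 | the presenter opened envelope 1, envelope 3, envelope 4, envelope 6, envelope 7, envelope 8, and envelope 9) = (1/72) / (1/8) = 1/9.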